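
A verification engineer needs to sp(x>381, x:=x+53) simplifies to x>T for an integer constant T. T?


Formula: sp(P, x:=E) = exists old_x. (x = E[old_x/x]) AND P[old_x/x] (old_x is the value of x before the assignment; eliminate old_x by solving x = E[old_x/x] for old_x)
Step 1: Precondition P: x>381, i.e. old_x > 381
Step 2: Assignment gives x = old_x + 53, so old_x = x - 53
Step 3: Substitute into P: x - 53 > 381
Step 4: Simplify: x > 381+53 = 434

434


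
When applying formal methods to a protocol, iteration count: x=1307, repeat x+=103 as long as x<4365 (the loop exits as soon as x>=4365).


Step 1: x goes from 1307 toward 4365 by 103; the body runs while x<4365, so iterations = ceil((bound-start)/step)
Step 2: Distance=3058
Step 3: ceil(3058/103)=30

30


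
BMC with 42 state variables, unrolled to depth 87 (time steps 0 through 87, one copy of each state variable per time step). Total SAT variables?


BMC unrolls to depth k, creating one copy of each state var for steps 0..k.
Step count = 87 + 1 = 88 (steps 0 through 87)
Vars per step = 42
Total = 42 * 88 = 3696

3696


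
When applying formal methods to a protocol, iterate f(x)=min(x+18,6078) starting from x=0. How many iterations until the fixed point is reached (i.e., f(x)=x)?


Step 1: x=0, cap=6078, increment=18
Step 2: x grows by 18 each step until capped at 6078; fixed point is x=6078
Step 3: iterations = ceil(6078/18) = 338

338


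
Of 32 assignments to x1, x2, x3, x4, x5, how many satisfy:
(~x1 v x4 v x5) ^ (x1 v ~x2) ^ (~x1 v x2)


CNF with 3 clauses over 5 vars (32 assignments).
An assignment satisfies CNF iff every clause has >=1 true literal.
Check each row (bits = x1,x2,x3,x4,x5; clause T/F shown):
  row 0 [00000]: clauses=TTT -> 1
  row 1 [00001]: clauses=TTT -> 1
  row 2 [00010]: clauses=TTT -> 1
  row 3 [00011]: clauses=TTT -> 1
  row 4 [00100]: clauses=TTT -> 1
  row 5 [00101]: clauses=TTT -> 1
  row 6 [00110]: clauses=TTT -> 1
  row 7 [00111]: clauses=TTT -> 1
  row 8 [01000]: clauses=TFT -> 0
  row 9 [01001]: clauses=TFT -> 0
  row 10 [01010]: clauses=TFT -> 0
  row 11 [01011]: clauses=TFT -> 0
  row 12 [01100]: clauses=TFT -> 0
  row 13 [01101]: clauses=TFT -> 0
  row 14 [01110]: clauses=TFT -> 0
  row 15 [01111]: clauses=TFT -> 0
  row 16 [10000]: clauses=FTF -> 0
  row 17 [10001]: clauses=TTF -> 0
  row 18 [10010]: clauses=TTF -> 0
  row 19 [10011]: clauses=TTF -> 0
  row 20 [10100]: clauses=FTF -> 0
  row 21 [10101]: clauses=TTF -> 0
  row 22 [10110]: clauses=TTF -> 0
  row 23 [10111]: clauses=TTF -> 0
  row 24 [11000]: clauses=FTT -> 0
  row 25 [11001]: clauses=TTT -> 1
  row 26 [11010]: clauses=TTT -> 1
  row 27 [11011]: clauses=TTT -> 1
  row 28 [11100]: clauses=FTT -> 0
  row 29 [11101]: clauses=TTT -> 1
  row 30 [11110]: clauses=TTT -> 1
  row 31 [11111]: clauses=TTT -> 1
Full result column, 8 rows per line (x1,x2 fixed per line; x3,x4,x5 runs 000..111 left to right):
  rows 0-7 [x1,x2=00]: 11111111  (ones: 8)
  rows 8-15 [x1,x2=01]: 00000000  (ones: 0)
  rows 16-23 [x1,x2=10]: 00000000  (ones: 0)
  rows 24-31 [x1,x2=11]: 01110111  (ones: 6)
Satisfying assignments = 8+0+0+6 = 14

14


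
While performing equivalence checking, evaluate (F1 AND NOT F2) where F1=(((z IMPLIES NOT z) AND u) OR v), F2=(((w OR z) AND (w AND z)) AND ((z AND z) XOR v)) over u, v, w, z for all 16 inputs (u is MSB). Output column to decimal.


F1 = (((z IMPLIES NOT z) AND u) OR v)
F2 = (((w OR z) AND (w AND z)) AND ((z AND z) XOR v))
Counterexample to F1=>F2 is where F1=1 and F2=0.
Evaluate each row (bits = u,v,w,z, MSB first):
  row 0 [0000]: F1=0 F2=0 -> F1&~F2 -> 0
  row 1 [0001]: F1=0 F2=0 -> F1&~F2 -> 0
  row 2 [0010]: F1=0 F2=0 -> F1&~F2 -> 0
  row 3 [0011]: F1=0 F2=1 -> F1&~F2 -> 0
  row 4 [0100]: F1=1 F2=0 -> F1&~F2 -> 1
  row 5 [0101]: F1=1 F2=0 -> F1&~F2 -> 1
  row 6 [0110]: F1=1 F2=0 -> F1&~F2 -> 1
  row 7 [0111]: F1=1 F2=0 -> F1&~F2 -> 1
  row 8 [1000]: F1=1 F2=0 -> F1&~F2 -> 1
  row 9 [1001]: F1=0 F2=0 -> F1&~F2 -> 0
  row 10 [1010]: F1=1 F2=0 -> F1&~F2 -> 1
  row 11 [1011]: F1=0 F2=1 -> F1&~F2 -> 0
  row 12 [1100]: F1=1 F2=0 -> F1&~F2 -> 1
  row 13 [1101]: F1=1 F2=0 -> F1&~F2 -> 1
  row 14 [1110]: F1=1 F2=0 -> F1&~F2 -> 1
  row 15 [1111]: F1=1 F2=0 -> F1&~F2 -> 1
Full result column, 4 rows per line (u,v fixed per line; w,z runs 00..11 left to right):
  rows 0-3 [u,v=00]: 0000  = hex 0
  rows 4-7 [u,v=01]: 1111  = hex F
  rows 8-11 [u,v=10]: 1010  = hex A
  rows 12-15 [u,v=11]: 1111  = hex F
Counterexample vector (row 0 .. row 15) = 0000111110101111
Output column grouped in 4s = 0000 1111 1010 1111 = 0x0FAF
Convert to decimal digit by digit (value = value*16 + digit):
  0 -> 0
  0*16 + 15 (F) = 15
  15*16 + 10 (A) = 250
  250*16 + 15 (F) = 4015
Decimal = 4015

4015


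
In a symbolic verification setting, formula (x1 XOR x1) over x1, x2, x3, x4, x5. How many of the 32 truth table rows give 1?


Formula: (x1 XOR x1) over 5 vars (32 rows)
Evaluate each row (x1, x2, x3, x4, x5 as bits, MSB first):
  row 0 [00000]: (0 XOR 0) -> 0
  row 1 [00001]: (0 XOR 0) -> 0
  row 2 [00010]: (0 XOR 0) -> 0
  row 3 [00011]: (0 XOR 0) -> 0
  row 4 [00100]: (0 XOR 0) -> 0
  row 5 [00101]: (0 XOR 0) -> 0
  row 6 [00110]: (0 XOR 0) -> 0
  row 7 [00111]: (0 XOR 0) -> 0
  row 8 [01000]: (0 XOR 0) -> 0
  row 9 [01001]: (0 XOR 0) -> 0
  row 10 [01010]: (0 XOR 0) -> 0
  row 11 [01011]: (0 XOR 0) -> 0
  row 12 [01100]: (0 XOR 0) -> 0
  row 13 [01101]: (0 XOR 0) -> 0
  row 14 [01110]: (0 XOR 0) -> 0
  row 15 [01111]: (0 XOR 0) -> 0
  row 16 [10000]: (1 XOR 1) -> 0
  row 17 [10001]: (1 XOR 1) -> 0
  row 18 [10010]: (1 XOR 1) -> 0
  row 19 [10011]: (1 XOR 1) -> 0
  row 20 [10100]: (1 XOR 1) -> 0
  row 21 [10101]: (1 XOR 1) -> 0
  row 22 [10110]: (1 XOR 1) -> 0
  row 23 [10111]: (1 XOR 1) -> 0
  row 24 [11000]: (1 XOR 1) -> 0
  row 25 [11001]: (1 XOR 1) -> 0
  row 26 [11010]: (1 XOR 1) -> 0
  row 27 [11011]: (1 XOR 1) -> 0
  row 28 [11100]: (1 XOR 1) -> 0
  row 29 [11101]: (1 XOR 1) -> 0
  row 30 [11110]: (1 XOR 1) -> 0
  row 31 [11111]: (1 XOR 1) -> 0
Full result column, 8 rows per line (x1,x2 fixed per line; x3,x4,x5 runs 000..111 left to right):
  rows 0-7 [x1,x2=00]: 00000000  (ones: 0)
  rows 8-15 [x1,x2=01]: 00000000  (ones: 0)
  rows 16-23 [x1,x2=10]: 00000000  (ones: 0)
  rows 24-31 [x1,x2=11]: 00000000  (ones: 0)
Count of 1-rows = 0+0+0+0 = 0

0


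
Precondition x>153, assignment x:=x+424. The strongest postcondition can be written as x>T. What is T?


Formula: sp(P, x:=E) = exists old_x. (x = E[old_x/x]) AND P[old_x/x] (old_x is the value of x before the assignment; eliminate old_x by solving x = E[old_x/x] for old_x)
Step 1: Precondition P: x>153, i.e. old_x > 153
Step 2: Assignment gives x = old_x + 424, so old_x = x - 424
Step 3: Substitute into P: x - 424 > 153
Step 4: Simplify: x > 153+424 = 577

577


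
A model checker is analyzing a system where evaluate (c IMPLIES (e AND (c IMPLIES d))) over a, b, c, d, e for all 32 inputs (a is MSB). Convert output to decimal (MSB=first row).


Formula: (c IMPLIES (e AND (c IMPLIES d))) over a, b, c, d, e (32 rows)
Evaluate each row (bits = a,b,c,d,e, MSB first):
  row 0 [00000]: (0 IMPLIES (0 AND (0 IMPLIES 0))) -> 1
  row 1 [00001]: (0 IMPLIES (1 AND (0 IMPLIES 0))) -> 1
  row 2 [00010]: (0 IMPLIES (0 AND (0 IMPLIES 1))) -> 1
  row 3 [00011]: (0 IMPLIES (1 AND (0 IMPLIES 1))) -> 1
  row 4 [00100]: (1 IMPLIES (0 AND (1 IMPLIES 0))) -> 0
  row 5 [00101]: (1 IMPLIES (1 AND (1 IMPLIES 0))) -> 0
  row 6 [00110]: (1 IMPLIES (0 AND (1 IMPLIES 1))) -> 0
  row 7 [00111]: (1 IMPLIES (1 AND (1 IMPLIES 1))) -> 1
  row 8 [01000]: (0 IMPLIES (0 AND (0 IMPLIES 0))) -> 1
  row 9 [01001]: (0 IMPLIES (1 AND (0 IMPLIES 0))) -> 1
  row 10 [01010]: (0 IMPLIES (0 AND (0 IMPLIES 1))) -> 1
  row 11 [01011]: (0 IMPLIES (1 AND (0 IMPLIES 1))) -> 1
  row 12 [01100]: (1 IMPLIES (0 AND (1 IMPLIES 0))) -> 0
  row 13 [01101]: (1 IMPLIES (1 AND (1 IMPLIES 0))) -> 0
  row 14 [01110]: (1 IMPLIES (0 AND (1 IMPLIES 1))) -> 0
  row 15 [01111]: (1 IMPLIES (1 AND (1 IMPLIES 1))) -> 1
  row 16 [10000]: (0 IMPLIES (0 AND (0 IMPLIES 0))) -> 1
  row 17 [10001]: (0 IMPLIES (1 AND (0 IMPLIES 0))) -> 1
  row 18 [10010]: (0 IMPLIES (0 AND (0 IMPLIES 1))) -> 1
  row 19 [10011]: (0 IMPLIES (1 AND (0 IMPLIES 1))) -> 1
  row 20 [10100]: (1 IMPLIES (0 AND (1 IMPLIES 0))) -> 0
  row 21 [10101]: (1 IMPLIES (1 AND (1 IMPLIES 0))) -> 0
  row 22 [10110]: (1 IMPLIES (0 AND (1 IMPLIES 1))) -> 0
  row 23 [10111]: (1 IMPLIES (1 AND (1 IMPLIES 1))) -> 1
  row 24 [11000]: (0 IMPLIES (0 AND (0 IMPLIES 0))) -> 1
  row 25 [11001]: (0 IMPLIES (1 AND (0 IMPLIES 0))) -> 1
  row 26 [11010]: (0 IMPLIES (0 AND (0 IMPLIES 1))) -> 1
  row 27 [11011]: (0 IMPLIES (1 AND (0 IMPLIES 1))) -> 1
  row 28 [11100]: (1 IMPLIES (0 AND (1 IMPLIES 0))) -> 0
  row 29 [11101]: (1 IMPLIES (1 AND (1 IMPLIES 0))) -> 0
  row 30 [11110]: (1 IMPLIES (0 AND (1 IMPLIES 1))) -> 0
  row 31 [11111]: (1 IMPLIES (1 AND (1 IMPLIES 1))) -> 1
Full result column, 4 rows per line (a,b,c fixed per line; d,e runs 00..11 left to right):
  rows 0-3 [a,b,c=000]: 1111  = hex F
  rows 4-7 [a,b,c=001]: 0001  = hex 1
  rows 8-11 [a,b,c=010]: 1111  = hex F
  rows 12-15 [a,b,c=011]: 0001  = hex 1
  rows 16-19 [a,b,c=100]: 1111  = hex F
  rows 20-23 [a,b,c=101]: 0001  = hex 1
  rows 24-27 [a,b,c=110]: 1111  = hex F
  rows 28-31 [a,b,c=111]: 0001  = hex 1
Output column (row 0 .. row 31) = 11110001111100011111000111110001
Output column grouped in 4s = 1111 0001 1111 0001 1111 0001 1111 0001 = 0xF1F1F1F1
Convert to decimal digit by digit (value = value*16 + digit):
  F -> 15
  15*16 + 1 = 241
  241*16 + 15 (F) = 3871
  3871*16 + 1 = 61937
  61937*16 + 15 (F) = 991007
  991007*16 + 1 = 15856113
  15856113*16 + 15 (F) = 253697823
  253697823*16 + 1 = 4059165169
Decimal = 4059165169

4059165169


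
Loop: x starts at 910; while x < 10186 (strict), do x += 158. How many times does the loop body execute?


Step 1: x goes from 910 toward 10186 by 158; the body runs while x<10186, so iterations = ceil((bound-start)/step)
Step 2: Distance=9276
Step 3: ceil(9276/158)=59

59


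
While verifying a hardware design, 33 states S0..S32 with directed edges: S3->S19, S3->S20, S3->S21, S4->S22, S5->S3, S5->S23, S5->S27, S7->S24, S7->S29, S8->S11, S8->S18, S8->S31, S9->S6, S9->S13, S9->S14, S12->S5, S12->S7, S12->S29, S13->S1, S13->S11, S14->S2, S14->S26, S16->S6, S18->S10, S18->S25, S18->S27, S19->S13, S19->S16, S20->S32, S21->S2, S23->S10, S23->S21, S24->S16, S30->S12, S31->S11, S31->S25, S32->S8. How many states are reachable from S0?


BFS from S0:
  layer 0: {S0}
Reachable set: {S0}
Count = 1

1


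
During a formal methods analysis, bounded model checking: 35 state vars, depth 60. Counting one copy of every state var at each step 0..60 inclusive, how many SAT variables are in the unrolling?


BMC unrolls to depth k, creating one copy of each state var for steps 0..k.
Step count = 60 + 1 = 61 (steps 0 through 60)
Vars per step = 35
Total = 35 * 61 = 2135

2135


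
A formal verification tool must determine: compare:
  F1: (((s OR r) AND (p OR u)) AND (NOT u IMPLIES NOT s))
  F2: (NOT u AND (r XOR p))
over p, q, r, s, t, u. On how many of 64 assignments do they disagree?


F1 = (((s OR r) AND (p OR u)) AND (NOT u IMPLIES NOT s))
F2 = (NOT u AND (r XOR p))
Evaluate both on each of 64 rows (bits = p,q,r,s,t,u):
  row 0 [000000]: F1=0 F2=0 -> 0
  row 1 [000001]: F1=0 F2=0 -> 0
  row 2 [000010]: F1=0 F2=0 -> 0
  row 3 [000011]: F1=0 F2=0 -> 0
  row 4 [000100]: F1=0 F2=0 -> 0
  (every remaining row is evaluated the same way; all 64 results are listed next)
Full result column, 8 rows per line (p,q,r fixed per line; s,t,u runs 000..111 left to right):
  rows 0-7 [p,q,r=000]: 00000101  (ones: 2)
  rows 8-15 [p,q,r=001]: 11111111  (ones: 8)
  rows 16-23 [p,q,r=010]: 00000101  (ones: 2)
  rows 24-31 [p,q,r=011]: 11111111  (ones: 8)
  rows 32-39 [p,q,r=100]: 10101111  (ones: 6)
  rows 40-47 [p,q,r=101]: 11110101  (ones: 6)
  rows 48-55 [p,q,r=110]: 10101111  (ones: 6)
  rows 56-63 [p,q,r=111]: 11110101  (ones: 6)
Disagreements = 2+8+2+8+6+6+6+6 = 44

44


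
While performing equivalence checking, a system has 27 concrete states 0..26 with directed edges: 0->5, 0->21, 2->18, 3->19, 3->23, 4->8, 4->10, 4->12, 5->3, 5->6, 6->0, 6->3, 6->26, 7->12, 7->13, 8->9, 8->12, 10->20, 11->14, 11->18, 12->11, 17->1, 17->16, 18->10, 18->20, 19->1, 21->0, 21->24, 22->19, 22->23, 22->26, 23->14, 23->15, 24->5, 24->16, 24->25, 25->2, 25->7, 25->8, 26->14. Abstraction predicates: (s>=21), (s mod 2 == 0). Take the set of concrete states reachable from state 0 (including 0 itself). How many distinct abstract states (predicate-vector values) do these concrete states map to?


BFS from 0:
Concrete reachable: {0, 1, 2, 3, 5, 6, 7, 8, 9, 10, 11, 12, 13, 14, 15, 16, 18, 19, 20, 21, 23, 24, 25, 26}
Abstract via predicates (s>=21), (s mod 2 == 0):
  (0,0) <- {1, 3, 5, 7, 9, 11, 13, 15, 19}
  (0,1) <- {0, 2, 6, 8, 10, 12, 14, 16, 18, 20}
  (1,0) <- {21, 23, 25}
  (1,1) <- {24, 26}
Distinct abstract states = 4

4


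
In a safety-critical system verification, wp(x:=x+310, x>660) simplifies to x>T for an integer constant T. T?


Formula: wp(x:=E, P) = P[E/x] (substitute E for x in postcondition)
Step 1: Postcondition: x>660
Step 2: Substitute x+310 for x: x+310>660
Step 3: Solve for x: x > 660-310 = 350

350


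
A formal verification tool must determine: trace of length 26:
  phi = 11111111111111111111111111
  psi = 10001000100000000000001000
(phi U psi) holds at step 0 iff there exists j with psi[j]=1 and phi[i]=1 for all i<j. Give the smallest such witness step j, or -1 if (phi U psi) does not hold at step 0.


(phi U psi) at 0: need smallest j with psi[j]=1 and phi[i]=1 for all i in [0,j).
Scan from step 0:
  step 0: psi=1 and phi held for [0,0) -> witness found
Witness step = 0

0


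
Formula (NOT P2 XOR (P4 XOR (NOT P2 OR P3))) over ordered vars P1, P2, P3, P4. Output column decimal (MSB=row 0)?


Formula: (NOT P2 XOR (P4 XOR (NOT P2 OR P3))) over P1, P2, P3, P4 (16 rows)
Evaluate each row (bits = P1,P2,P3,P4, MSB first):
  row 0 [0000]: (NOT 0 XOR (0 XOR (NOT 0 OR 0))) -> 0
  row 1 [0001]: (NOT 0 XOR (1 XOR (NOT 0 OR 0))) -> 1
  row 2 [0010]: (NOT 0 XOR (0 XOR (NOT 0 OR 1))) -> 0
  row 3 [0011]: (NOT 0 XOR (1 XOR (NOT 0 OR 1))) -> 1
  row 4 [0100]: (NOT 1 XOR (0 XOR (NOT 1 OR 0))) -> 0
  row 5 [0101]: (NOT 1 XOR (1 XOR (NOT 1 OR 0))) -> 1
  row 6 [0110]: (NOT 1 XOR (0 XOR (NOT 1 OR 1))) -> 1
  row 7 [0111]: (NOT 1 XOR (1 XOR (NOT 1 OR 1))) -> 0
  row 8 [1000]: (NOT 0 XOR (0 XOR (NOT 0 OR 0))) -> 0
  row 9 [1001]: (NOT 0 XOR (1 XOR (NOT 0 OR 0))) -> 1
  row 10 [1010]: (NOT 0 XOR (0 XOR (NOT 0 OR 1))) -> 0
  row 11 [1011]: (NOT 0 XOR (1 XOR (NOT 0 OR 1))) -> 1
  row 12 [1100]: (NOT 1 XOR (0 XOR (NOT 1 OR 0))) -> 0
  row 13 [1101]: (NOT 1 XOR (1 XOR (NOT 1 OR 0))) -> 1
  row 14 [1110]: (NOT 1 XOR (0 XOR (NOT 1 OR 1))) -> 1
  row 15 [1111]: (NOT 1 XOR (1 XOR (NOT 1 OR 1))) -> 0
Full result column, 4 rows per line (P1,P2 fixed per line; P3,P4 runs 00..11 left to right):
  rows 0-3 [P1,P2=00]: 0101  = hex 5
  rows 4-7 [P1,P2=01]: 0110  = hex 6
  rows 8-11 [P1,P2=10]: 0101  = hex 5
  rows 12-15 [P1,P2=11]: 0110  = hex 6
Output column (row 0 .. row 15) = 0101011001010110
Output column grouped in 4s = 0101 0110 0101 0110 = 0x5656
Convert to decimal digit by digit (value = value*16 + digit):
  5 -> 5
  5*16 + 6 = 86
  86*16 + 5 = 1381
  1381*16 + 6 = 22102
Decimal = 22102

22102


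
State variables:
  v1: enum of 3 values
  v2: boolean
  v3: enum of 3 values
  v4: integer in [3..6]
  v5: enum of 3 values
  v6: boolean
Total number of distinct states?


State space = product of domain sizes of all variables.
Domain sizes:
  v1 (enum of 3 values): 3
  v2 (boolean): 2
  v3 (enum of 3 values): 3
  v4 (integer in [3..6]): 4
  v5 (enum of 3 values): 3
  v6 (boolean): 2
Product = 3 * 2 * 3 * 4 * 3 * 2 = 432

432


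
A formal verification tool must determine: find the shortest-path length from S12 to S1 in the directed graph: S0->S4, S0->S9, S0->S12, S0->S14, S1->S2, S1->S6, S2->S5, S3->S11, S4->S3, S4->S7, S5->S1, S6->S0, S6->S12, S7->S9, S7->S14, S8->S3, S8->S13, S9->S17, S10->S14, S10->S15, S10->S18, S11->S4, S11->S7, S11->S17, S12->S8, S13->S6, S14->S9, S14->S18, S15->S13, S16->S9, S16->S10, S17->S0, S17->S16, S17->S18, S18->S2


BFS layer-by-layer from S12:
  dist 0: {S12}
  dist 1: {S8}
  dist 2: {S3, S13}
  dist 3: {S6, S11}
  dist 4: {S0, S4, S7, S17}
  dist 5: {S9, S14, S16, S18}
  dist 6: {S2, S10}
  dist 7: {S5, S15}
  dist 8: {S1}
  -> S1 reached at distance 8
Shortest path length = 8

8


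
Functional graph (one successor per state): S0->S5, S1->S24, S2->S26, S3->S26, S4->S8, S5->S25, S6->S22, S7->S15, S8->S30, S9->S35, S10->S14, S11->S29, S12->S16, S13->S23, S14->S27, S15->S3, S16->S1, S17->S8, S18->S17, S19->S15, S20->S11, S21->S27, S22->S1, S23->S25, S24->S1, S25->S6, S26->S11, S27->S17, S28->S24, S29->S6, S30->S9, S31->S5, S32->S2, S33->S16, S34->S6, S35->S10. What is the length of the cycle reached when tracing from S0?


Trace from S0 until a state repeats:
  S0 -> S5 -> S25 -> S6 -> S22 -> S1 -> S24 -> S1
S1 first seen at step 5, revisited at step 7.
Cycle length = 7 - 5 = 2

2


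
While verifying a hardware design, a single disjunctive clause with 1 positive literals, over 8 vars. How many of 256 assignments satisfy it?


Step 1: Total=2^8=256
Step 2: Unsat when all 1 false: 2^7=128
Step 3: Sat=256-128=128

128


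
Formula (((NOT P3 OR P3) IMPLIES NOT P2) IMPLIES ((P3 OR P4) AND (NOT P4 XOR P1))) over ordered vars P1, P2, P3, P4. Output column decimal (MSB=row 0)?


Formula: (((NOT P3 OR P3) IMPLIES NOT P2) IMPLIES ((P3 OR P4) AND (NOT P4 XOR P1))) over P1, P2, P3, P4 (16 rows)
Evaluate each row (bits = P1,P2,P3,P4, MSB first):
  row 0 [0000]: (((NOT 0 OR 0) IMPLIES NOT 0) IMPLIES ((0 OR 0) AND (NOT 0 XOR 0))) -> 0
  row 1 [0001]: (((NOT 0 OR 0) IMPLIES NOT 0) IMPLIES ((0 OR 1) AND (NOT 1 XOR 0))) -> 0
  row 2 [0010]: (((NOT 1 OR 1) IMPLIES NOT 0) IMPLIES ((1 OR 0) AND (NOT 0 XOR 0))) -> 1
  row 3 [0011]: (((NOT 1 OR 1) IMPLIES NOT 0) IMPLIES ((1 OR 1) AND (NOT 1 XOR 0))) -> 0
  row 4 [0100]: (((NOT 0 OR 0) IMPLIES NOT 1) IMPLIES ((0 OR 0) AND (NOT 0 XOR 0))) -> 1
  row 5 [0101]: (((NOT 0 OR 0) IMPLIES NOT 1) IMPLIES ((0 OR 1) AND (NOT 1 XOR 0))) -> 1
  row 6 [0110]: (((NOT 1 OR 1) IMPLIES NOT 1) IMPLIES ((1 OR 0) AND (NOT 0 XOR 0))) -> 1
  row 7 [0111]: (((NOT 1 OR 1) IMPLIES NOT 1) IMPLIES ((1 OR 1) AND (NOT 1 XOR 0))) -> 1
  row 8 [1000]: (((NOT 0 OR 0) IMPLIES NOT 0) IMPLIES ((0 OR 0) AND (NOT 0 XOR 1))) -> 0
  row 9 [1001]: (((NOT 0 OR 0) IMPLIES NOT 0) IMPLIES ((0 OR 1) AND (NOT 1 XOR 1))) -> 1
  row 10 [1010]: (((NOT 1 OR 1) IMPLIES NOT 0) IMPLIES ((1 OR 0) AND (NOT 0 XOR 1))) -> 0
  row 11 [1011]: (((NOT 1 OR 1) IMPLIES NOT 0) IMPLIES ((1 OR 1) AND (NOT 1 XOR 1))) -> 1
  row 12 [1100]: (((NOT 0 OR 0) IMPLIES NOT 1) IMPLIES ((0 OR 0) AND (NOT 0 XOR 1))) -> 1
  row 13 [1101]: (((NOT 0 OR 0) IMPLIES NOT 1) IMPLIES ((0 OR 1) AND (NOT 1 XOR 1))) -> 1
  row 14 [1110]: (((NOT 1 OR 1) IMPLIES NOT 1) IMPLIES ((1 OR 0) AND (NOT 0 XOR 1))) -> 1
  row 15 [1111]: (((NOT 1 OR 1) IMPLIES NOT 1) IMPLIES ((1 OR 1) AND (NOT 1 XOR 1))) -> 1
Full result column, 4 rows per line (P1,P2 fixed per line; P3,P4 runs 00..11 left to right):
  rows 0-3 [P1,P2=00]: 0010  = hex 2
  rows 4-7 [P1,P2=01]: 1111  = hex F
  rows 8-11 [P1,P2=10]: 0101  = hex 5
  rows 12-15 [P1,P2=11]: 1111  = hex F
Output column (row 0 .. row 15) = 0010111101011111
Output column grouped in 4s = 0010 1111 0101 1111 = 0x2F5F
Convert to decimal digit by digit (value = value*16 + digit):
  2 -> 2
  2*16 + 15 (F) = 47
  47*16 + 5 = 757
  757*16 + 15 (F) = 12127
Decimal = 12127

12127


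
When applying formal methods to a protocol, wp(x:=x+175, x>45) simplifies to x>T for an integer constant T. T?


Formula: wp(x:=E, P) = P[E/x] (substitute E for x in postcondition)
Step 1: Postcondition: x>45
Step 2: Substitute x+175 for x: x+175>45
Step 3: Solve for x: x > 45-175 = -130

-130


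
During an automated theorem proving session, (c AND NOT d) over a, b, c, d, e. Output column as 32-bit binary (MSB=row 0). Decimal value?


Formula: (c AND NOT d) over a, b, c, d, e (32 rows)
Evaluate each row (bits = a,b,c,d,e, MSB first):
  row 0 [00000]: (0 AND NOT 0) -> 0
  row 1 [00001]: (0 AND NOT 0) -> 0
  row 2 [00010]: (0 AND NOT 1) -> 0
  row 3 [00011]: (0 AND NOT 1) -> 0
  row 4 [00100]: (1 AND NOT 0) -> 1
  row 5 [00101]: (1 AND NOT 0) -> 1
  row 6 [00110]: (1 AND NOT 1) -> 0
  row 7 [00111]: (1 AND NOT 1) -> 0
  row 8 [01000]: (0 AND NOT 0) -> 0
  row 9 [01001]: (0 AND NOT 0) -> 0
  row 10 [01010]: (0 AND NOT 1) -> 0
  row 11 [01011]: (0 AND NOT 1) -> 0
  row 12 [01100]: (1 AND NOT 0) -> 1
  row 13 [01101]: (1 AND NOT 0) -> 1
  row 14 [01110]: (1 AND NOT 1) -> 0
  row 15 [01111]: (1 AND NOT 1) -> 0
  row 16 [10000]: (0 AND NOT 0) -> 0
  row 17 [10001]: (0 AND NOT 0) -> 0
  row 18 [10010]: (0 AND NOT 1) -> 0
  row 19 [10011]: (0 AND NOT 1) -> 0
  row 20 [10100]: (1 AND NOT 0) -> 1
  row 21 [10101]: (1 AND NOT 0) -> 1
  row 22 [10110]: (1 AND NOT 1) -> 0
  row 23 [10111]: (1 AND NOT 1) -> 0
  row 24 [11000]: (0 AND NOT 0) -> 0
  row 25 [11001]: (0 AND NOT 0) -> 0
  row 26 [11010]: (0 AND NOT 1) -> 0
  row 27 [11011]: (0 AND NOT 1) -> 0
  row 28 [11100]: (1 AND NOT 0) -> 1
  row 29 [11101]: (1 AND NOT 0) -> 1
  row 30 [11110]: (1 AND NOT 1) -> 0
  row 31 [11111]: (1 AND NOT 1) -> 0
Full result column, 4 rows per line (a,b,c fixed per line; d,e runs 00..11 left to right):
  rows 0-3 [a,b,c=000]: 0000  = hex 0
  rows 4-7 [a,b,c=001]: 1100  = hex C
  rows 8-11 [a,b,c=010]: 0000  = hex 0
  rows 12-15 [a,b,c=011]: 1100  = hex C
  rows 16-19 [a,b,c=100]: 0000  = hex 0
  rows 20-23 [a,b,c=101]: 1100  = hex C
  rows 24-27 [a,b,c=110]: 0000  = hex 0
  rows 28-31 [a,b,c=111]: 1100  = hex C
Output column (row 0 .. row 31) = 00001100000011000000110000001100
Output column grouped in 4s = 0000 1100 0000 1100 0000 1100 0000 1100 = 0x0C0C0C0C
Convert to decimal digit by digit (value = value*16 + digit):
  0 -> 0
  0*16 + 12 (C) = 12
  12*16 + 0 = 192
  192*16 + 12 (C) = 3084
  3084*16 + 0 = 49344
  49344*16 + 12 (C) = 789516
  789516*16 + 0 = 12632256
  12632256*16 + 12 (C) = 202116108
Decimal = 202116108

202116108


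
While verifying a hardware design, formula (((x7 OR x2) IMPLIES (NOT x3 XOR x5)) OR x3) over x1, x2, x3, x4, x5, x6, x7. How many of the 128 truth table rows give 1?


Formula: (((x7 OR x2) IMPLIES (NOT x3 XOR x5)) OR x3) over 7 vars (128 rows)
Evaluate each row (x1, x2, x3, x4, x5, x6, x7 as bits, MSB first):
  row 0 [0000000]: (((0 OR 0) IMPLIES (NOT 0 XOR 0)) OR 0) -> 1
  row 1 [0000001]: (((1 OR 0) IMPLIES (NOT 0 XOR 0)) OR 0) -> 1
  row 2 [0000010]: (((0 OR 0) IMPLIES (NOT 0 XOR 0)) OR 0) -> 1
  row 3 [0000011]: (((1 OR 0) IMPLIES (NOT 0 XOR 0)) OR 0) -> 1
  row 4 [0000100]: (((0 OR 0) IMPLIES (NOT 0 XOR 1)) OR 0) -> 1
  (every remaining row is evaluated the same way; all 128 results are listed next)
Full result column, 8 rows per line (x1,x2,x3,x4 fixed per line; x5,x6,x7 runs 000..111 left to right):
  rows 0-7 [x1,x2,x3,x4=0000]: 11111010  (ones: 6)
  rows 8-15 [x1,x2,x3,x4=0001]: 11111010  (ones: 6)
  rows 16-23 [x1,x2,x3,x4=0010]: 11111111  (ones: 8)
  rows 24-31 [x1,x2,x3,x4=0011]: 11111111  (ones: 8)
  rows 32-39 [x1,x2,x3,x4=0100]: 11110000  (ones: 4)
  rows 40-47 [x1,x2,x3,x4=0101]: 11110000  (ones: 4)
  rows 48-55 [x1,x2,x3,x4=0110]: 11111111  (ones: 8)
  rows 56-63 [x1,x2,x3,x4=0111]: 11111111  (ones: 8)
  rows 64-71 [x1,x2,x3,x4=1000]: 11111010  (ones: 6)
  rows 72-79 [x1,x2,x3,x4=1001]: 11111010  (ones: 6)
  rows 80-87 [x1,x2,x3,x4=1010]: 11111111  (ones: 8)
  rows 88-95 [x1,x2,x3,x4=1011]: 11111111  (ones: 8)
  rows 96-103 [x1,x2,x3,x4=1100]: 11110000  (ones: 4)
  rows 104-111 [x1,x2,x3,x4=1101]: 11110000  (ones: 4)
  rows 112-119 [x1,x2,x3,x4=1110]: 11111111  (ones: 8)
  rows 120-127 [x1,x2,x3,x4=1111]: 11111111  (ones: 8)
Count of 1-rows = 6+6+8+8+4+4+8+8+6+6+8+8+4+4+8+8 = 104

104


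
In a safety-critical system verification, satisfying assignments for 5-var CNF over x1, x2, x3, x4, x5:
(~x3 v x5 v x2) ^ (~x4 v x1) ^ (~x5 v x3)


CNF with 3 clauses over 5 vars (32 assignments).
An assignment satisfies CNF iff every clause has >=1 true literal.
Check each row (bits = x1,x2,x3,x4,x5; clause T/F shown):
  row 0 [00000]: clauses=TTT -> 1
  row 1 [00001]: clauses=TTF -> 0
  row 2 [00010]: clauses=TFT -> 0
  row 3 [00011]: clauses=TFF -> 0
  row 4 [00100]: clauses=FTT -> 0
  row 5 [00101]: clauses=TTT -> 1
  row 6 [00110]: clauses=FFT -> 0
  row 7 [00111]: clauses=TFT -> 0
  row 8 [01000]: clauses=TTT -> 1
  row 9 [01001]: clauses=TTF -> 0
  row 10 [01010]: clauses=TFT -> 0
  row 11 [01011]: clauses=TFF -> 0
  row 12 [01100]: clauses=TTT -> 1
  row 13 [01101]: clauses=TTT -> 1
  row 14 [01110]: clauses=TFT -> 0
  row 15 [01111]: clauses=TFT -> 0
  row 16 [10000]: clauses=TTT -> 1
  row 17 [10001]: clauses=TTF -> 0
  row 18 [10010]: clauses=TTT -> 1
  row 19 [10011]: clauses=TTF -> 0
  row 20 [10100]: clauses=FTT -> 0
  row 21 [10101]: clauses=TTT -> 1
  row 22 [10110]: clauses=FTT -> 0
  row 23 [10111]: clauses=TTT -> 1
  row 24 [11000]: clauses=TTT -> 1
  row 25 [11001]: clauses=TTF -> 0
  row 26 [11010]: clauses=TTT -> 1
  row 27 [11011]: clauses=TTF -> 0
  row 28 [11100]: clauses=TTT -> 1
  row 29 [11101]: clauses=TTT -> 1
  row 30 [11110]: clauses=TTT -> 1
  row 31 [11111]: clauses=TTT -> 1
Full result column, 8 rows per line (x1,x2 fixed per line; x3,x4,x5 runs 000..111 left to right):
  rows 0-7 [x1,x2=00]: 10000100  (ones: 2)
  rows 8-15 [x1,x2=01]: 10001100  (ones: 3)
  rows 16-23 [x1,x2=10]: 10100101  (ones: 4)
  rows 24-31 [x1,x2=11]: 10101111  (ones: 6)
Satisfying assignments = 2+3+4+6 = 15

15


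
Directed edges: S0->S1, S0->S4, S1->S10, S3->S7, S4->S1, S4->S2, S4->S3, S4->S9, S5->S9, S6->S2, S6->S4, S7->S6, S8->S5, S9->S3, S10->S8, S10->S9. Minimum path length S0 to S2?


BFS layer-by-layer from S0:
  dist 0: {S0}
  dist 1: {S1, S4}
  dist 2: {S2, S3, S9, S10}
  -> S2 reached at distance 2
Shortest path length = 2

2


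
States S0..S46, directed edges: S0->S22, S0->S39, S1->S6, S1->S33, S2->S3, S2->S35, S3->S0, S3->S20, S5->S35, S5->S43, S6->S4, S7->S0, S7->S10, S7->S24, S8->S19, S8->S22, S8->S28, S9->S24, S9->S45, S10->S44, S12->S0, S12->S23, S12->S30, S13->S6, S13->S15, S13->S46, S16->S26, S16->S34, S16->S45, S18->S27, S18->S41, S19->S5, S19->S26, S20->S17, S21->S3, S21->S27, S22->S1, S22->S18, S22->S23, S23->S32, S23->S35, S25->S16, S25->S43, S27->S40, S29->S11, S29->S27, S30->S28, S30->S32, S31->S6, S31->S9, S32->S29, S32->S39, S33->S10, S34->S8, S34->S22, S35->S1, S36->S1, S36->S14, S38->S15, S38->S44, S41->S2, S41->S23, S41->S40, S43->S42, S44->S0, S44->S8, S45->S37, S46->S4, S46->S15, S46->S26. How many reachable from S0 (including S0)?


BFS from S0:
  layer 0: {S0}
  layer 1: {S22, S39}
  layer 2: {S1, S18, S23}
  layer 3: {S6, S27, S32, S33, S35, S41}
  layer 4: {S2, S4, S10, S29, S40}
  layer 5: {S3, S11, S44}
  layer 6: {S8, S20}
  layer 7: {S17, S19, S28}
  layer 8: {S5, S26}
  layer 9: {S43}
  layer 10: {S42}
Reachable set: {S0, S1, S2, S3, S4, S5, S6, S8, S10, S11, S17, S18, S19, S20, S22, S23, S26, S27, S28, S29, S32, S33, S35, S39, S40, S41, S42, S43, S44}
Count = 29

29


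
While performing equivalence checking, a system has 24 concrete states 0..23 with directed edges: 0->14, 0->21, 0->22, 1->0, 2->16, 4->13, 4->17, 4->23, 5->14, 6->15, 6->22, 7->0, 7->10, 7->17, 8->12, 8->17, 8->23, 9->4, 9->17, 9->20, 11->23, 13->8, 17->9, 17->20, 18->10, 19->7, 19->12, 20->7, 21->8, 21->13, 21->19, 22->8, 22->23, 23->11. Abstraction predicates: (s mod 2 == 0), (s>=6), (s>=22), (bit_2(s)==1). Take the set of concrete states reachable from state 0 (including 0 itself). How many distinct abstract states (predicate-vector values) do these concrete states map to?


BFS from 0:
Concrete reachable: {0, 4, 7, 8, 9, 10, 11, 12, 13, 14, 17, 19, 20, 21, 22, 23}
Abstract via predicates (s mod 2 == 0), (s>=6), (s>=22), (bit_2(s)==1):
  (0,1,0,0) <- {9, 11, 17, 19}
  (0,1,0,1) <- {7, 13, 21}
  (0,1,1,1) <- {23}
  (1,0,0,0) <- {0}
  (1,0,0,1) <- {4}
  (1,1,0,0) <- {8, 10}
  (1,1,0,1) <- {12, 14, 20}
  (1,1,1,1) <- {22}
Distinct abstract states = 8

8


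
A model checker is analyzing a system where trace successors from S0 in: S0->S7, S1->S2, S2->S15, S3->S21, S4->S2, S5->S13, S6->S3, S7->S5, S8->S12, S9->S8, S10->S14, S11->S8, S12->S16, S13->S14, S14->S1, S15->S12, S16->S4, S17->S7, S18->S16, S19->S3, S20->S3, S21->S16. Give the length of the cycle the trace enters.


Trace from S0 until a state repeats:
  S0 -> S7 -> S5 -> S13 -> S14 -> S1 -> S2 -> S15 -> S12 -> S16 -> S4 -> S2
S2 first seen at step 6, revisited at step 11.
Cycle length = 11 - 6 = 5

5


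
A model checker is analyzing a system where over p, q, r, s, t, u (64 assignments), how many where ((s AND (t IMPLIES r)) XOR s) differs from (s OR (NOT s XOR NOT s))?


F1 = ((s AND (t IMPLIES r)) XOR s)
F2 = (s OR (NOT s XOR NOT s))
Evaluate both on each of 64 rows (bits = p,q,r,s,t,u):
  row 0 [000000]: F1=0 F2=0 -> 0
  row 1 [000001]: F1=0 F2=0 -> 0
  row 2 [000010]: F1=0 F2=0 -> 0
  row 3 [000011]: F1=0 F2=0 -> 0
  row 4 [000100]: F1=0 F2=1 (differ) -> 1
  (every remaining row is evaluated the same way; all 64 results are listed next)
Full result column, 8 rows per line (p,q,r fixed per line; s,t,u runs 000..111 left to right):
  rows 0-7 [p,q,r=000]: 00001100  (ones: 2)
  rows 8-15 [p,q,r=001]: 00001111  (ones: 4)
  rows 16-23 [p,q,r=010]: 00001100  (ones: 2)
  rows 24-31 [p,q,r=011]: 00001111  (ones: 4)
  rows 32-39 [p,q,r=100]: 00001100  (ones: 2)
  rows 40-47 [p,q,r=101]: 00001111  (ones: 4)
  rows 48-55 [p,q,r=110]: 00001100  (ones: 2)
  rows 56-63 [p,q,r=111]: 00001111  (ones: 4)
Disagreements = 2+4+2+4+2+4+2+4 = 24

24


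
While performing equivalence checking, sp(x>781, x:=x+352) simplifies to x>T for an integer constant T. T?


Formula: sp(P, x:=E) = exists old_x. (x = E[old_x/x]) AND P[old_x/x] (old_x is the value of x before the assignment; eliminate old_x by solving x = E[old_x/x] for old_x)
Step 1: Precondition P: x>781, i.e. old_x > 781
Step 2: Assignment gives x = old_x + 352, so old_x = x - 352
Step 3: Substitute into P: x - 352 > 781
Step 4: Simplify: x > 781+352 = 1133

1133


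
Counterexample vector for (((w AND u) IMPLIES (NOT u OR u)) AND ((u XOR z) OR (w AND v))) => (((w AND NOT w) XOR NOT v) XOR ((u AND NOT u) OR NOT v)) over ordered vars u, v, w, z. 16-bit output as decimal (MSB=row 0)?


F1 = (((w AND u) IMPLIES (NOT u OR u)) AND ((u XOR z) OR (w AND v)))
F2 = (((w AND NOT w) XOR NOT v) XOR ((u AND NOT u) OR NOT v))
Counterexample to F1=>F2 is where F1=1 and F2=0.
Evaluate each row (bits = u,v,w,z, MSB first):
  row 0 [0000]: F1=0 F2=0 -> F1&~F2 -> 0
  row 1 [0001]: F1=1 F2=0 -> F1&~F2 -> 1
  row 2 [0010]: F1=0 F2=0 -> F1&~F2 -> 0
  row 3 [0011]: F1=1 F2=0 -> F1&~F2 -> 1
  row 4 [0100]: F1=0 F2=0 -> F1&~F2 -> 0
  row 5 [0101]: F1=1 F2=0 -> F1&~F2 -> 1
  row 6 [0110]: F1=1 F2=0 -> F1&~F2 -> 1
  row 7 [0111]: F1=1 F2=0 -> F1&~F2 -> 1
  row 8 [1000]: F1=1 F2=0 -> F1&~F2 -> 1
  row 9 [1001]: F1=0 F2=0 -> F1&~F2 -> 0
  row 10 [1010]: F1=1 F2=0 -> F1&~F2 -> 1
  row 11 [1011]: F1=0 F2=0 -> F1&~F2 -> 0
  row 12 [1100]: F1=1 F2=0 -> F1&~F2 -> 1
  row 13 [1101]: F1=0 F2=0 -> F1&~F2 -> 0
  row 14 [1110]: F1=1 F2=0 -> F1&~F2 -> 1
  row 15 [1111]: F1=1 F2=0 -> F1&~F2 -> 1
Full result column, 4 rows per line (u,v fixed per line; w,z runs 00..11 left to right):
  rows 0-3 [u,v=00]: 0101  = hex 5
  rows 4-7 [u,v=01]: 0111  = hex 7
  rows 8-11 [u,v=10]: 1010  = hex A
  rows 12-15 [u,v=11]: 1011  = hex B
Counterexample vector (row 0 .. row 15) = 0101011110101011
Output column grouped in 4s = 0101 0111 1010 1011 = 0x57AB
Convert to decimal digit by digit (value = value*16 + digit):
  5 -> 5
  5*16 + 7 = 87
  87*16 + 10 (A) = 1402
  1402*16 + 11 (B) = 22443
Decimal = 22443

22443


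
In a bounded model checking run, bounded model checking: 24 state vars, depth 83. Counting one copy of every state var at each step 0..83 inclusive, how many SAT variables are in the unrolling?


BMC unrolls to depth k, creating one copy of each state var for steps 0..k.
Step count = 83 + 1 = 84 (steps 0 through 83)
Vars per step = 24
Total = 24 * 84 = 2016

2016


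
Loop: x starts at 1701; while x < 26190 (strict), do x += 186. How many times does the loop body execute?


Step 1: x goes from 1701 toward 26190 by 186; the body runs while x<26190, so iterations = ceil((bound-start)/step)
Step 2: Distance=24489
Step 3: ceil(24489/186)=132

132


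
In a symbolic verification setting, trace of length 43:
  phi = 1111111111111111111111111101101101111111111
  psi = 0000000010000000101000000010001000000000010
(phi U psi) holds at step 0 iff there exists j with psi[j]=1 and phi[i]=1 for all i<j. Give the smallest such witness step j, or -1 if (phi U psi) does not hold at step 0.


(phi U psi) at 0: need smallest j with psi[j]=1 and phi[i]=1 for all i in [0,j).
Scan from step 0:
  step 0: phi=1, psi=0 -> continue
  step 1: phi=1, psi=0 -> continue
  step 2: phi=1, psi=0 -> continue
  step 3: phi=1, psi=0 -> continue
  step 8: psi=1 and phi held for [0,8) -> witness found
Witness step = 8

8


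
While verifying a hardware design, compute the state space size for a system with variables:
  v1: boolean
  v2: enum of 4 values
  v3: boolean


State space = product of domain sizes of all variables.
Domain sizes:
  v1 (boolean): 2
  v2 (enum of 4 values): 4
  v3 (boolean): 2
Product = 2 * 4 * 2 = 16

16


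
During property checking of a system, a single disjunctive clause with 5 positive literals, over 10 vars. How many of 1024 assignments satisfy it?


Step 1: Total=2^10=1024
Step 2: Unsat when all 5 false: 2^5=32
Step 3: Sat=1024-32=992

992


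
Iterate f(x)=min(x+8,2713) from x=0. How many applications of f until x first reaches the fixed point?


Step 1: x=0, cap=2713, increment=8
Step 2: x grows by 8 each step until capped at 2713; fixed point is x=2713
Step 3: iterations = ceil(2713/8) = 340

340


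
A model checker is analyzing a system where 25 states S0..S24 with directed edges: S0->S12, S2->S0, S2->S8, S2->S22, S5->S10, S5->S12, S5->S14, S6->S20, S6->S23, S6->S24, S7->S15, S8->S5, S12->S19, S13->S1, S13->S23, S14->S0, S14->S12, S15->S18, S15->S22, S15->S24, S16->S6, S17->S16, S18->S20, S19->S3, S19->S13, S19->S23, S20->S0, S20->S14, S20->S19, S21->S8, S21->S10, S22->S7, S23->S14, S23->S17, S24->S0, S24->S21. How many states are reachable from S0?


BFS from S0:
  layer 0: {S0}
  layer 1: {S12}
  layer 2: {S19}
  layer 3: {S3, S13, S23}
  layer 4: {S1, S14, S17}
  layer 5: {S16}
  layer 6: {S6}
  layer 7: {S20, S24}
  layer 8: {S21}
  layer 9: {S8, S10}
  layer 10: {S5}
Reachable set: {S0, S1, S3, S5, S6, S8, S10, S12, S13, S14, S16, S17, S19, S20, S21, S23, S24}
Count = 17

17


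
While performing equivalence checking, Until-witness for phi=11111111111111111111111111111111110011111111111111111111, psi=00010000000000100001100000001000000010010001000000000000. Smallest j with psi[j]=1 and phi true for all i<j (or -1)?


(phi U psi) at 0: need smallest j with psi[j]=1 and phi[i]=1 for all i in [0,j).
Scan from step 0:
  step 0: phi=1, psi=0 -> continue
  step 1: phi=1, psi=0 -> continue
  step 2: phi=1, psi=0 -> continue
  step 3: psi=1 and phi held for [0,3) -> witness found
Witness step = 3

3


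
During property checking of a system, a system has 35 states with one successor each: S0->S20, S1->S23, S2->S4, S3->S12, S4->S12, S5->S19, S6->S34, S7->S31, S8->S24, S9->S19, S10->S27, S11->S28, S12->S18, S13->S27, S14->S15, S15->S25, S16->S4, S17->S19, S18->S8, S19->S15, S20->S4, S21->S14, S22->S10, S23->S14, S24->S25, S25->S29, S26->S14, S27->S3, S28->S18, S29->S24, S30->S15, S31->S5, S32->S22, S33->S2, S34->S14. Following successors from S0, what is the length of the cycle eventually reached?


Trace from S0 until a state repeats:
  S0 -> S20 -> S4 -> S12 -> S18 -> S8 -> S24 -> S25 -> S29 -> S24
S24 first seen at step 6, revisited at step 9.
Cycle length = 9 - 6 = 3

3


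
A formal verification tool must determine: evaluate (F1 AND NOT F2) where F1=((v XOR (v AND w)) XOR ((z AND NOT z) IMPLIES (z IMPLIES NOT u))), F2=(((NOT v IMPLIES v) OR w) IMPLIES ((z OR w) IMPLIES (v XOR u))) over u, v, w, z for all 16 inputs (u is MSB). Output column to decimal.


F1 = ((v XOR (v AND w)) XOR ((z AND NOT z) IMPLIES (z IMPLIES NOT u)))
F2 = (((NOT v IMPLIES v) OR w) IMPLIES ((z OR w) IMPLIES (v XOR u)))
Counterexample to F1=>F2 is where F1=1 and F2=0.
Evaluate each row (bits = u,v,w,z, MSB first):
  row 0 [0000]: F1=1 F2=1 -> F1&~F2 -> 0
  row 1 [0001]: F1=1 F2=1 -> F1&~F2 -> 0
  row 2 [0010]: F1=1 F2=0 -> F1&~F2 -> 1
  row 3 [0011]: F1=1 F2=0 -> F1&~F2 -> 1
  row 4 [0100]: F1=0 F2=1 -> F1&~F2 -> 0
  row 5 [0101]: F1=0 F2=1 -> F1&~F2 -> 0
  row 6 [0110]: F1=1 F2=1 -> F1&~F2 -> 0
  row 7 [0111]: F1=1 F2=1 -> F1&~F2 -> 0
  row 8 [1000]: F1=1 F2=1 -> F1&~F2 -> 0
  row 9 [1001]: F1=1 F2=1 -> F1&~F2 -> 0
  row 10 [1010]: F1=1 F2=1 -> F1&~F2 -> 0
  row 11 [1011]: F1=1 F2=1 -> F1&~F2 -> 0
  row 12 [1100]: F1=0 F2=1 -> F1&~F2 -> 0
  row 13 [1101]: F1=0 F2=0 -> F1&~F2 -> 0
  row 14 [1110]: F1=1 F2=0 -> F1&~F2 -> 1
  row 15 [1111]: F1=1 F2=0 -> F1&~F2 -> 1
Full result column, 4 rows per line (u,v fixed per line; w,z runs 00..11 left to right):
  rows 0-3 [u,v=00]: 0011  = hex 3
  rows 4-7 [u,v=01]: 0000  = hex 0
  rows 8-11 [u,v=10]: 0000  = hex 0
  rows 12-15 [u,v=11]: 0011  = hex 3
Counterexample vector (row 0 .. row 15) = 0011000000000011
Output column grouped in 4s = 0011 0000 0000 0011 = 0x3003
Convert to decimal digit by digit (value = value*16 + digit):
  3 -> 3
  3*16 + 0 = 48
  48*16 + 0 = 768
  768*16 + 3 = 12291
Decimal = 12291

12291


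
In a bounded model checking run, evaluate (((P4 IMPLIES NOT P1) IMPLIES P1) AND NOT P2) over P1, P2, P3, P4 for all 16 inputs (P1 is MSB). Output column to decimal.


Formula: (((P4 IMPLIES NOT P1) IMPLIES P1) AND NOT P2) over P1, P2, P3, P4 (16 rows)
Evaluate each row (bits = P1,P2,P3,P4, MSB first):
  row 0 [0000]: (((0 IMPLIES NOT 0) IMPLIES 0) AND NOT 0) -> 0
  row 1 [0001]: (((1 IMPLIES NOT 0) IMPLIES 0) AND NOT 0) -> 0
  row 2 [0010]: (((0 IMPLIES NOT 0) IMPLIES 0) AND NOT 0) -> 0
  row 3 [0011]: (((1 IMPLIES NOT 0) IMPLIES 0) AND NOT 0) -> 0
  row 4 [0100]: (((0 IMPLIES NOT 0) IMPLIES 0) AND NOT 1) -> 0
  row 5 [0101]: (((1 IMPLIES NOT 0) IMPLIES 0) AND NOT 1) -> 0
  row 6 [0110]: (((0 IMPLIES NOT 0) IMPLIES 0) AND NOT 1) -> 0
  row 7 [0111]: (((1 IMPLIES NOT 0) IMPLIES 0) AND NOT 1) -> 0
  row 8 [1000]: (((0 IMPLIES NOT 1) IMPLIES 1) AND NOT 0) -> 1
  row 9 [1001]: (((1 IMPLIES NOT 1) IMPLIES 1) AND NOT 0) -> 1
  row 10 [1010]: (((0 IMPLIES NOT 1) IMPLIES 1) AND NOT 0) -> 1
  row 11 [1011]: (((1 IMPLIES NOT 1) IMPLIES 1) AND NOT 0) -> 1
  row 12 [1100]: (((0 IMPLIES NOT 1) IMPLIES 1) AND NOT 1) -> 0
  row 13 [1101]: (((1 IMPLIES NOT 1) IMPLIES 1) AND NOT 1) -> 0
  row 14 [1110]: (((0 IMPLIES NOT 1) IMPLIES 1) AND NOT 1) -> 0
  row 15 [1111]: (((1 IMPLIES NOT 1) IMPLIES 1) AND NOT 1) -> 0
Full result column, 4 rows per line (P1,P2 fixed per line; P3,P4 runs 00..11 left to right):
  rows 0-3 [P1,P2=00]: 0000  = hex 0
  rows 4-7 [P1,P2=01]: 0000  = hex 0
  rows 8-11 [P1,P2=10]: 1111  = hex F
  rows 12-15 [P1,P2=11]: 0000  = hex 0
Output column (row 0 .. row 15) = 0000000011110000
Output column grouped in 4s = 0000 0000 1111 0000 = 0x00F0
Convert to decimal digit by digit (value = value*16 + digit):
  0 -> 0
  0*16 + 0 = 0
  0*16 + 15 (F) = 15
  15*16 + 0 = 240
Decimal = 240

240


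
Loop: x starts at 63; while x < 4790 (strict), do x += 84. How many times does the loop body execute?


Step 1: x goes from 63 toward 4790 by 84; the body runs while x<4790, so iterations = ceil((bound-start)/step)
Step 2: Distance=4727
Step 3: ceil(4727/84)=57

57


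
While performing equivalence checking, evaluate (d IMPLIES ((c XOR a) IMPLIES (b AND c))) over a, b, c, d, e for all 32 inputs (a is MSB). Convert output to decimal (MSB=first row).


Formula: (d IMPLIES ((c XOR a) IMPLIES (b AND c))) over a, b, c, d, e (32 rows)
Evaluate each row (bits = a,b,c,d,e, MSB first):
  row 0 [00000]: (0 IMPLIES ((0 XOR 0) IMPLIES (0 AND 0))) -> 1
  row 1 [00001]: (0 IMPLIES ((0 XOR 0) IMPLIES (0 AND 0))) -> 1
  row 2 [00010]: (1 IMPLIES ((0 XOR 0) IMPLIES (0 AND 0))) -> 1
  row 3 [00011]: (1 IMPLIES ((0 XOR 0) IMPLIES (0 AND 0))) -> 1
  row 4 [00100]: (0 IMPLIES ((1 XOR 0) IMPLIES (0 AND 1))) -> 1
  row 5 [00101]: (0 IMPLIES ((1 XOR 0) IMPLIES (0 AND 1))) -> 1
  row 6 [00110]: (1 IMPLIES ((1 XOR 0) IMPLIES (0 AND 1))) -> 0
  row 7 [00111]: (1 IMPLIES ((1 XOR 0) IMPLIES (0 AND 1))) -> 0
  row 8 [01000]: (0 IMPLIES ((0 XOR 0) IMPLIES (1 AND 0))) -> 1
  row 9 [01001]: (0 IMPLIES ((0 XOR 0) IMPLIES (1 AND 0))) -> 1
  row 10 [01010]: (1 IMPLIES ((0 XOR 0) IMPLIES (1 AND 0))) -> 1
  row 11 [01011]: (1 IMPLIES ((0 XOR 0) IMPLIES (1 AND 0))) -> 1
  row 12 [01100]: (0 IMPLIES ((1 XOR 0) IMPLIES (1 AND 1))) -> 1
  row 13 [01101]: (0 IMPLIES ((1 XOR 0) IMPLIES (1 AND 1))) -> 1
  row 14 [01110]: (1 IMPLIES ((1 XOR 0) IMPLIES (1 AND 1))) -> 1
  row 15 [01111]: (1 IMPLIES ((1 XOR 0) IMPLIES (1 AND 1))) -> 1
  row 16 [10000]: (0 IMPLIES ((0 XOR 1) IMPLIES (0 AND 0))) -> 1
  row 17 [10001]: (0 IMPLIES ((0 XOR 1) IMPLIES (0 AND 0))) -> 1
  row 18 [10010]: (1 IMPLIES ((0 XOR 1) IMPLIES (0 AND 0))) -> 0
  row 19 [10011]: (1 IMPLIES ((0 XOR 1) IMPLIES (0 AND 0))) -> 0
  row 20 [10100]: (0 IMPLIES ((1 XOR 1) IMPLIES (0 AND 1))) -> 1
  row 21 [10101]: (0 IMPLIES ((1 XOR 1) IMPLIES (0 AND 1))) -> 1
  row 22 [10110]: (1 IMPLIES ((1 XOR 1) IMPLIES (0 AND 1))) -> 1
  row 23 [10111]: (1 IMPLIES ((1 XOR 1) IMPLIES (0 AND 1))) -> 1
  row 24 [11000]: (0 IMPLIES ((0 XOR 1) IMPLIES (1 AND 0))) -> 1
  row 25 [11001]: (0 IMPLIES ((0 XOR 1) IMPLIES (1 AND 0))) -> 1
  row 26 [11010]: (1 IMPLIES ((0 XOR 1) IMPLIES (1 AND 0))) -> 0
  row 27 [11011]: (1 IMPLIES ((0 XOR 1) IMPLIES (1 AND 0))) -> 0
  row 28 [11100]: (0 IMPLIES ((1 XOR 1) IMPLIES (1 AND 1))) -> 1
  row 29 [11101]: (0 IMPLIES ((1 XOR 1) IMPLIES (1 AND 1))) -> 1
  row 30 [11110]: (1 IMPLIES ((1 XOR 1) IMPLIES (1 AND 1))) -> 1
  row 31 [11111]: (1 IMPLIES ((1 XOR 1) IMPLIES (1 AND 1))) -> 1
Full result column, 4 rows per line (a,b,c fixed per line; d,e runs 00..11 left to right):
  rows 0-3 [a,b,c=000]: 1111  = hex F
  rows 4-7 [a,b,c=001]: 1100  = hex C
  rows 8-11 [a,b,c=010]: 1111  = hex F
  rows 12-15 [a,b,c=011]: 1111  = hex F
  rows 16-19 [a,b,c=100]: 1100  = hex C
  rows 20-23 [a,b,c=101]: 1111  = hex F
  rows 24-27 [a,b,c=110]: 1100  = hex C
  rows 28-31 [a,b,c=111]: 1111  = hex F
Output column (row 0 .. row 31) = 11111100111111111100111111001111
Output column grouped in 4s = 1111 1100 1111 1111 1100 1111 1100 1111 = 0xFCFFCFCF
Convert to decimal digit by digit (value = value*16 + digit):
  F -> 15
  15*16 + 12 (C) = 252
  252*16 + 15 (F) = 4047
  4047*16 + 15 (F) = 64767
  64767*16 + 12 (C) = 1036284
  1036284*16 + 15 (F) = 16580559
  16580559*16 + 12 (C) = 265288956
  265288956*16 + 15 (F) = 4244623311
Decimal = 4244623311

4244623311
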